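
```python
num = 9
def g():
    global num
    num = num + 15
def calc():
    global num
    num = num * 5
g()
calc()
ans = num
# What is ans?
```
120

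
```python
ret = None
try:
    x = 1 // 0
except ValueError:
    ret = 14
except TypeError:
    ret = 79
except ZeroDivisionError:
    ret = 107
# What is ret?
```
107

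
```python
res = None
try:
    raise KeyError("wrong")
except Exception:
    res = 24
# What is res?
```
24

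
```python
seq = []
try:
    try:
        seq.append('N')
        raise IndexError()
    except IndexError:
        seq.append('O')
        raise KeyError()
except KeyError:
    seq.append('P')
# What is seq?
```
['N', 'O', 'P']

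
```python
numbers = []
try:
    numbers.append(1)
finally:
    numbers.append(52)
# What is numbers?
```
[1, 52]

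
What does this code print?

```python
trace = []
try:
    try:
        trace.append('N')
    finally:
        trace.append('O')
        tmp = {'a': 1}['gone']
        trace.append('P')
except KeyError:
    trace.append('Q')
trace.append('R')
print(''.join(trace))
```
NOQR

Exception in inner finally caught by outer except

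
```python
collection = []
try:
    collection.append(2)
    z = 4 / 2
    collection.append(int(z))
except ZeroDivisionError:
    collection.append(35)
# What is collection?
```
[2, 2]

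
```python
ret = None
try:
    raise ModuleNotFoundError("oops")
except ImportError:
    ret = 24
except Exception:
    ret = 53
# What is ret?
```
24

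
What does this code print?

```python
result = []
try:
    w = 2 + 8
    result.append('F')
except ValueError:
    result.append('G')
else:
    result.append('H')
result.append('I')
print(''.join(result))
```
FHI

else block runs when no exception occurs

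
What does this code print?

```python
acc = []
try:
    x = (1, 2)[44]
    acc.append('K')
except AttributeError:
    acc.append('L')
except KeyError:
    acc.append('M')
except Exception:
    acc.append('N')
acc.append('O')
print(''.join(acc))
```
NO

IndexError not specifically caught, falls to Exception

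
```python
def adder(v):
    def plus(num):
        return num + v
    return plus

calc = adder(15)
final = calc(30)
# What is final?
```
45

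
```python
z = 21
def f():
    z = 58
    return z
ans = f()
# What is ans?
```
58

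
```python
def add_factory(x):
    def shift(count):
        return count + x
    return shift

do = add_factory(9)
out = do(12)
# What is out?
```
21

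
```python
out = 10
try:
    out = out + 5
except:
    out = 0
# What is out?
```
15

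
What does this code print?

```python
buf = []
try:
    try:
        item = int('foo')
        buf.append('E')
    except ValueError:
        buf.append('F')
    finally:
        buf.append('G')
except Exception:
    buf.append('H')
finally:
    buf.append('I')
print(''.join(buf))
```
FGI

Both finally blocks run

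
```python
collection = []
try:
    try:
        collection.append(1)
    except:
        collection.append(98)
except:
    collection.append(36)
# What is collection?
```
[1]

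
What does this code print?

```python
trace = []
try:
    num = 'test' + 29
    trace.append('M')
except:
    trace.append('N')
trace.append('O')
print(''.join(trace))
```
NO

Exception raised in try, caught by bare except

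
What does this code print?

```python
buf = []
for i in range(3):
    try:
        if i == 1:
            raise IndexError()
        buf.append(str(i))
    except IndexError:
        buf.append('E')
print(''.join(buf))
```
0E2

Exception on i=1 caught, loop continues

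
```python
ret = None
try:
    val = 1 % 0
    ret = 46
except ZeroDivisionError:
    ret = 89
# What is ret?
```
89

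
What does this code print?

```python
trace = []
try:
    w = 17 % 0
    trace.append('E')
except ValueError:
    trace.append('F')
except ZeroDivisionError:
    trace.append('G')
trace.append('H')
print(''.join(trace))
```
GH

ZeroDivisionError is caught by its specific handler, not ValueError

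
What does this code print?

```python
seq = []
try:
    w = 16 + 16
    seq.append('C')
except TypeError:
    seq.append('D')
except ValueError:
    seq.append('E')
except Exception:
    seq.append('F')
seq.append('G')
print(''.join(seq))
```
CG

No exception, try block completes normally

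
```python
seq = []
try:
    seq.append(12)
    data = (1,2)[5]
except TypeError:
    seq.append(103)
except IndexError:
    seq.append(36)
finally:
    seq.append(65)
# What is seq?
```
[12, 36, 65]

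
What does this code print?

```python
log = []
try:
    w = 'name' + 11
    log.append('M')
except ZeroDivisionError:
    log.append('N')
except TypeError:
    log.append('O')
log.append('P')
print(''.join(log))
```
OP

TypeError is caught by its specific handler, not ZeroDivisionError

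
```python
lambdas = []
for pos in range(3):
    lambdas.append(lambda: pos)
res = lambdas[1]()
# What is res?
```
2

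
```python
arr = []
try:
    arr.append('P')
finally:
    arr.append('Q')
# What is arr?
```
['P', 'Q']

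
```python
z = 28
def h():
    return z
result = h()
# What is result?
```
28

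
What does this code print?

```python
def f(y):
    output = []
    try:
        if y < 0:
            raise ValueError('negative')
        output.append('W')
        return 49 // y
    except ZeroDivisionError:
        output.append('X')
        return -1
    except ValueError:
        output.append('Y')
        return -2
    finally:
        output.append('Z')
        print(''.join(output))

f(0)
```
WXZ

y=0 causes ZeroDivisionError, caught, finally prints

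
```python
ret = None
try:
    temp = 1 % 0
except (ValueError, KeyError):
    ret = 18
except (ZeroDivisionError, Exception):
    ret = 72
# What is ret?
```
72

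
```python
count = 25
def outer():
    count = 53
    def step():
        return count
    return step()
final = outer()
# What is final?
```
53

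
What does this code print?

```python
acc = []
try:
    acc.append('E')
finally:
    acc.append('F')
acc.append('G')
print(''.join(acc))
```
EFG

try/finally without except, no exception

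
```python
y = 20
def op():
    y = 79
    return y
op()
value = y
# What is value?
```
20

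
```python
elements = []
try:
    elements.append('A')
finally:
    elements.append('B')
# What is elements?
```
['A', 'B']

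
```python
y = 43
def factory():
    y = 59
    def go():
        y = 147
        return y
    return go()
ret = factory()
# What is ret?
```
147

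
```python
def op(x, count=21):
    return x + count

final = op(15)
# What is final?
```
36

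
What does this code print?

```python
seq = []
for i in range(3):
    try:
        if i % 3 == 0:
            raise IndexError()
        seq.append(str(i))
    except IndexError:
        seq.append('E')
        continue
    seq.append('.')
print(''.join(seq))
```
E1.2.

continue in except skips rest of loop body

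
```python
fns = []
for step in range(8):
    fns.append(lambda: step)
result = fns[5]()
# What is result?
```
7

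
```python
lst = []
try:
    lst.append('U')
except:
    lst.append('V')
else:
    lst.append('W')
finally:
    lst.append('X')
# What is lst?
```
['U', 'W', 'X']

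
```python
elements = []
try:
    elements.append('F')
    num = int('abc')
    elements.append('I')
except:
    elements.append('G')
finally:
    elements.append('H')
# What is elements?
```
['F', 'G', 'H']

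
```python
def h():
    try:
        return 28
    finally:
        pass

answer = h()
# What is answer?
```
28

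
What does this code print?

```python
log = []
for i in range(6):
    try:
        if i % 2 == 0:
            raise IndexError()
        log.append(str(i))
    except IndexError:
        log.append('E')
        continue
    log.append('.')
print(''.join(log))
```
E1.E3.E5.

continue in except skips rest of loop body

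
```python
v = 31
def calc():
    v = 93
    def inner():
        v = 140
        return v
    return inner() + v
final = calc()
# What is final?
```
233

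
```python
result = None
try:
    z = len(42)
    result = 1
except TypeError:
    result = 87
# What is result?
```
87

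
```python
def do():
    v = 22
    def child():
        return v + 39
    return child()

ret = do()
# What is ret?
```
61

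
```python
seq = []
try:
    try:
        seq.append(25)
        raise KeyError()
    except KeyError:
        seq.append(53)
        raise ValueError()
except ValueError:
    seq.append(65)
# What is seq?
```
[25, 53, 65]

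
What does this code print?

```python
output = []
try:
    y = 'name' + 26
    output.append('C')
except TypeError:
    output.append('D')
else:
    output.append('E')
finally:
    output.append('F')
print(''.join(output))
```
DF

Exception: except runs, else skipped, finally runs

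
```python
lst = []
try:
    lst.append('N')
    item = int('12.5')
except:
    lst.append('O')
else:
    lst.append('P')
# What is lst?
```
['N', 'O']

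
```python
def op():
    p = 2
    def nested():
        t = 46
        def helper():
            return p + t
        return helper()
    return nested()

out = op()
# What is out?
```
48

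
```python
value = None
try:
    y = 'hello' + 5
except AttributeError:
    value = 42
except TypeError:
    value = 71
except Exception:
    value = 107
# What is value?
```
71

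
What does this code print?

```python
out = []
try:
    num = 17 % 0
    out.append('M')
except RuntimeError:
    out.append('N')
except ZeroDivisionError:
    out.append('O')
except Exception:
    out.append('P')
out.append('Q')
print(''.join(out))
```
OQ

ZeroDivisionError matches before generic Exception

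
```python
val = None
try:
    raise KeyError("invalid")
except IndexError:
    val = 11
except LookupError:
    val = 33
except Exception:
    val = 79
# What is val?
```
33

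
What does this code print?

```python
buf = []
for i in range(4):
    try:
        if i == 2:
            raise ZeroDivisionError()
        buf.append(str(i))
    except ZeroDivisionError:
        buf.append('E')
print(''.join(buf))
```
01E3

Exception on i=2 caught, loop continues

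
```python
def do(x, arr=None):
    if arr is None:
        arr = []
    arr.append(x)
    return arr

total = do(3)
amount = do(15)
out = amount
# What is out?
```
[15]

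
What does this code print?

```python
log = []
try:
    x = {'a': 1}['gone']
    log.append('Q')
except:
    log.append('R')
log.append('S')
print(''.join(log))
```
RS

Exception raised in try, caught by bare except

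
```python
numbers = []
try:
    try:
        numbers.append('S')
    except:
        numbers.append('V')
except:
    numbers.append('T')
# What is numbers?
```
['S']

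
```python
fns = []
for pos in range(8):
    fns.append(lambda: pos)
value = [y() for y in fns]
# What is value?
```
[7, 7, 7, 7, 7, 7, 7, 7]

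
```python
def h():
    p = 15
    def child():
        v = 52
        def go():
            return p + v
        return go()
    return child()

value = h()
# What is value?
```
67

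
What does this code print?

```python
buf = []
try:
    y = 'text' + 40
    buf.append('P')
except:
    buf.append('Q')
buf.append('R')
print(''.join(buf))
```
QR

Exception raised in try, caught by bare except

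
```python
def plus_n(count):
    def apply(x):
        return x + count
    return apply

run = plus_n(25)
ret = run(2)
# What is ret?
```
27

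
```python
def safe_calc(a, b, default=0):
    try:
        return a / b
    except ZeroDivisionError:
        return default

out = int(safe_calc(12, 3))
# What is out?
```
4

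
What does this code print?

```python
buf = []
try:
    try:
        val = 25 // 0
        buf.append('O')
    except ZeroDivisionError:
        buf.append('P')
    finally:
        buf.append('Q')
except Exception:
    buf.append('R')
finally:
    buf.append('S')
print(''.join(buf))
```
PQS

Both finally blocks run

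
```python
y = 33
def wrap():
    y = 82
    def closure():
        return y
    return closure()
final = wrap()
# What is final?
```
82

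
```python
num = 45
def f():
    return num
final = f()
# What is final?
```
45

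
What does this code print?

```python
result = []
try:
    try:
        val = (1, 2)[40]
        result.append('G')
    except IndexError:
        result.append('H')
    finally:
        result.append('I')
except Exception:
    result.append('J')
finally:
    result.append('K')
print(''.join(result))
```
HIK

Both finally blocks run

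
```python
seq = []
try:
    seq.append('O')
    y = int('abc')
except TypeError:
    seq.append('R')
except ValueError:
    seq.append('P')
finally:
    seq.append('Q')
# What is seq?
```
['O', 'P', 'Q']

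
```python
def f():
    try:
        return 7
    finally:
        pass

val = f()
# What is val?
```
7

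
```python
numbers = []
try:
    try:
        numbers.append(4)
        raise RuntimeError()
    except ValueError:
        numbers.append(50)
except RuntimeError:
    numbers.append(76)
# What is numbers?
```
[4, 76]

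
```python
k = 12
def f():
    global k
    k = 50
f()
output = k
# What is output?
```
50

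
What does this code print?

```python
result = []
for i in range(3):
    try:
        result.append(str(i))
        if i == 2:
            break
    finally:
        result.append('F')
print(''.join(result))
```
0F1F2F

finally runs even when breaking out of loop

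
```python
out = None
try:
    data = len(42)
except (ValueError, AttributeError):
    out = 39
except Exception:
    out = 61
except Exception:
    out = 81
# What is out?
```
61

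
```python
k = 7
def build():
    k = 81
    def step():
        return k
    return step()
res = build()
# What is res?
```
81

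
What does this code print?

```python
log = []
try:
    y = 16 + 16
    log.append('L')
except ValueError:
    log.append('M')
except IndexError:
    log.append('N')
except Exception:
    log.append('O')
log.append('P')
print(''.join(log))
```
LP

No exception, try block completes normally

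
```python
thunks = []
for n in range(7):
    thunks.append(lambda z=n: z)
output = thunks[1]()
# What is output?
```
1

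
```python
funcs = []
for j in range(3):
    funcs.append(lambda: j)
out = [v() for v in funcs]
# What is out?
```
[2, 2, 2]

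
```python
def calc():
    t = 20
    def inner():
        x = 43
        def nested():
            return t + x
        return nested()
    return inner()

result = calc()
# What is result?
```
63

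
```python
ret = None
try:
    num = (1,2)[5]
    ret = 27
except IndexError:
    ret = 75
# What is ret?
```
75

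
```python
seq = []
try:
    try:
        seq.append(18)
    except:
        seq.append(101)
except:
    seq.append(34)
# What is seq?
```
[18]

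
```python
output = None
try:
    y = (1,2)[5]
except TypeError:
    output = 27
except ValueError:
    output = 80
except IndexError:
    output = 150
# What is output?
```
150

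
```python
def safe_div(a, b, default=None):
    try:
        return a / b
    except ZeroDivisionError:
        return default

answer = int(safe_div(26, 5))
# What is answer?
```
5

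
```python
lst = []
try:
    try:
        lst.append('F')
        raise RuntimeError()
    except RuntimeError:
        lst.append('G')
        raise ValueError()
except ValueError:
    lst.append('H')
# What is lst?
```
['F', 'G', 'H']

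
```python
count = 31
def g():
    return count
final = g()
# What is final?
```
31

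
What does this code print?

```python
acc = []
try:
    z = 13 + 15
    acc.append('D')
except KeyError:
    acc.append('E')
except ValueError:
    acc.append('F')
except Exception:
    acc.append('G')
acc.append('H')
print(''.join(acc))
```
DH

No exception, try block completes normally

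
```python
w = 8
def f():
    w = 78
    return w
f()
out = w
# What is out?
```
8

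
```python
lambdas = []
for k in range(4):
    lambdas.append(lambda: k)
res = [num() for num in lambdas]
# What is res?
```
[3, 3, 3, 3]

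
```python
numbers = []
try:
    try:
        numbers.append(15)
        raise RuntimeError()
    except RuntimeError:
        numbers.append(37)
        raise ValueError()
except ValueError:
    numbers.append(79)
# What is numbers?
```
[15, 37, 79]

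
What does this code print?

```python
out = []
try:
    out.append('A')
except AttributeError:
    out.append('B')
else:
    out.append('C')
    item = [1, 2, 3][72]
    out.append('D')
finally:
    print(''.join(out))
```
AC

Try succeeds, else appends 'C', IndexError in else is uncaught, finally prints before exception propagates ('D' never appended)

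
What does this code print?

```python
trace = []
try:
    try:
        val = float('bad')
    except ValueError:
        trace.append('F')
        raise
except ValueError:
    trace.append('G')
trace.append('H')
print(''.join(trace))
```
FGH

raise without argument re-raises current exception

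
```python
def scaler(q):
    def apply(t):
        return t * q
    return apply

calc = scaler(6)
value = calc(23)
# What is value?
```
138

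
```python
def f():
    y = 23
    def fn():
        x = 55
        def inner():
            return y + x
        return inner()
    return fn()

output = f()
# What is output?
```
78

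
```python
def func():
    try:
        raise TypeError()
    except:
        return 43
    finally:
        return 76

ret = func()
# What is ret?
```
76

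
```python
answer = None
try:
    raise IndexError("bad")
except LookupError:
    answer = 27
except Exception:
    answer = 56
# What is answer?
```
27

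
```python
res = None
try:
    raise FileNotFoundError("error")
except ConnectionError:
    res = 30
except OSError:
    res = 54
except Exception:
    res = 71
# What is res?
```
54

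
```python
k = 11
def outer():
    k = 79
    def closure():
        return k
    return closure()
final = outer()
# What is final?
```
79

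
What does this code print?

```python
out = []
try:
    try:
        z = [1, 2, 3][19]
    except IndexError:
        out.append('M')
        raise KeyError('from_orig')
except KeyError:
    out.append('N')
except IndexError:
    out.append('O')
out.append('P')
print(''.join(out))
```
MNP

KeyError raised and caught, original IndexError not re-raised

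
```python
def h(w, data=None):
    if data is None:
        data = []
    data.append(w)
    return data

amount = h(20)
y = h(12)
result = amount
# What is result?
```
[20]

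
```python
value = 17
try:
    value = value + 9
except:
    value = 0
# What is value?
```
26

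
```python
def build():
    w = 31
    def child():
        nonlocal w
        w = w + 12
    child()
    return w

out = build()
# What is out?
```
43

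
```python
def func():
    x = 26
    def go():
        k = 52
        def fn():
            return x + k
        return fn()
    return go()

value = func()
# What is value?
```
78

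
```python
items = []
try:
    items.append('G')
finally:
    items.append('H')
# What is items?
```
['G', 'H']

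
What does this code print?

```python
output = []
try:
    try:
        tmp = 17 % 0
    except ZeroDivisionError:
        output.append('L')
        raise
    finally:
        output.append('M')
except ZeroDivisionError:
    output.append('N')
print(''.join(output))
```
LMN

finally runs before re-raised exception propagates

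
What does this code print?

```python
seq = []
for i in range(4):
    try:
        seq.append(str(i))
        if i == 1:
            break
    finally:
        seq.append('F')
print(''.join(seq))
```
0F1F

finally runs even when breaking out of loop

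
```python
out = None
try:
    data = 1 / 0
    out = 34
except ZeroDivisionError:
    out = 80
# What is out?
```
80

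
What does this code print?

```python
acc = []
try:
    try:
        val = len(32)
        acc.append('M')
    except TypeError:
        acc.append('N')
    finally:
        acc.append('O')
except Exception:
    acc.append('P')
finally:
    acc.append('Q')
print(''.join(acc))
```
NOQ

Both finally blocks run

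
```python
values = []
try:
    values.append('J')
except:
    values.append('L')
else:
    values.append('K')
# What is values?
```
['J', 'K']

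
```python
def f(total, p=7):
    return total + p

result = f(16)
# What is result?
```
23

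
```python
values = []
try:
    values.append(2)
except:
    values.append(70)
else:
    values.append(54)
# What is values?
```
[2, 54]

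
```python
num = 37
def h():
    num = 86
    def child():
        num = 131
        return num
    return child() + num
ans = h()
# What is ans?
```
217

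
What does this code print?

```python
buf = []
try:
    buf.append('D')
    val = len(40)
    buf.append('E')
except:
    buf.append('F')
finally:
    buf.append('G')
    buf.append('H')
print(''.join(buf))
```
DFGH

Code before exception runs, then except, then all of finally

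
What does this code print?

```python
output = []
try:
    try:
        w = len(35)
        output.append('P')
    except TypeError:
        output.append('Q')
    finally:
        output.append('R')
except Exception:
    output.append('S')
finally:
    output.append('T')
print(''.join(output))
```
QRT

Both finally blocks run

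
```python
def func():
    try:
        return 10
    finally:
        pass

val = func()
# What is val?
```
10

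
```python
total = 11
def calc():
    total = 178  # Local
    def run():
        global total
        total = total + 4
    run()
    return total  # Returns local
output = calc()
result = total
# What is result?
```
15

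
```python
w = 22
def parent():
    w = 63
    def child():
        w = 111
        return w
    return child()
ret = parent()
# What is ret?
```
111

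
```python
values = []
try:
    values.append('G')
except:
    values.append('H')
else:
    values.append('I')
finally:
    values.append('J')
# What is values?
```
['G', 'I', 'J']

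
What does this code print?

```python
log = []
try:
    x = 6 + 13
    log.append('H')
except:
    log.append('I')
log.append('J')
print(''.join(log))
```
HJ

No exception, try block completes normally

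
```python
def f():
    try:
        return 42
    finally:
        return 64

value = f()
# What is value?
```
64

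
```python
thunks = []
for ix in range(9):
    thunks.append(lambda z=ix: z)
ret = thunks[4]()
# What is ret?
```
4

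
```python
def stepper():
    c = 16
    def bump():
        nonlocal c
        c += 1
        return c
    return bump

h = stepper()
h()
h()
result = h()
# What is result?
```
19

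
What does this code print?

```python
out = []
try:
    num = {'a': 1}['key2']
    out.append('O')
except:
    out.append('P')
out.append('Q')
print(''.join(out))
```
PQ

Exception raised in try, caught by bare except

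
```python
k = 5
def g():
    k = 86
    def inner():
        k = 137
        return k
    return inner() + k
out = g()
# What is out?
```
223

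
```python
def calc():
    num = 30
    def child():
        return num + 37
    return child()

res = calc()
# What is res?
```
67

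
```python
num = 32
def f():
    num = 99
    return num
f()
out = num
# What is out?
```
32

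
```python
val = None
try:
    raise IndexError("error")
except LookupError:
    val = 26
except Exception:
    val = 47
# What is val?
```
26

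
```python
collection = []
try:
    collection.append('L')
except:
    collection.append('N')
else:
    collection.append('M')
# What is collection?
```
['L', 'M']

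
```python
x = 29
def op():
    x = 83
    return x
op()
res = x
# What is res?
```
29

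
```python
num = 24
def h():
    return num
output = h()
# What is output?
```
24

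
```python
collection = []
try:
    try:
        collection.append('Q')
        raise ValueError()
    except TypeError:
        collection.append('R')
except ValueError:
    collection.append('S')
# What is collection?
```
['Q', 'S']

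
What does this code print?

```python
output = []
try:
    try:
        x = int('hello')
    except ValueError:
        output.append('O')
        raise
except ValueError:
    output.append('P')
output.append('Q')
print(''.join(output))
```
OPQ

raise without argument re-raises current exception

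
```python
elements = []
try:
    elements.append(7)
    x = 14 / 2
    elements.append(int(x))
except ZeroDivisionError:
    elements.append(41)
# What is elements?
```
[7, 7]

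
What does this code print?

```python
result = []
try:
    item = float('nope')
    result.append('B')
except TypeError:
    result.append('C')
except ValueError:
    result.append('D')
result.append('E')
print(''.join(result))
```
DE

ValueError is caught by its specific handler, not TypeError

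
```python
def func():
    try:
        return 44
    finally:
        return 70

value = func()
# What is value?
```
70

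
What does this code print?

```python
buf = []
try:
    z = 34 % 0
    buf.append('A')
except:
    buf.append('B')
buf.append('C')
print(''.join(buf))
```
BC

Exception raised in try, caught by bare except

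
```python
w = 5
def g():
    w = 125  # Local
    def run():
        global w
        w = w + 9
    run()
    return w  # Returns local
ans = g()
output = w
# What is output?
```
14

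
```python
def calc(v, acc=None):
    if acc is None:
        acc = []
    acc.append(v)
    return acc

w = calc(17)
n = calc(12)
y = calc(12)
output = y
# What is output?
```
[12]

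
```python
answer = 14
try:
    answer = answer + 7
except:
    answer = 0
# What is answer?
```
21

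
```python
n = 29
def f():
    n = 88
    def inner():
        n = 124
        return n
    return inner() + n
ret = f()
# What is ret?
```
212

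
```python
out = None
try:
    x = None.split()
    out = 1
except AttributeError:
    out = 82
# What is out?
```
82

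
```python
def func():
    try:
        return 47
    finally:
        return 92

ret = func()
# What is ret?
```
92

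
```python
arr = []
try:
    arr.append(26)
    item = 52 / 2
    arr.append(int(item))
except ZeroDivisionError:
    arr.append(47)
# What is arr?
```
[26, 26]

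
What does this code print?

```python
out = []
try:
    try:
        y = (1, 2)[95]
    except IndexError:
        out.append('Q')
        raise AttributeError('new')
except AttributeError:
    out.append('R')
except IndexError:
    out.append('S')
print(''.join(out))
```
QR

New AttributeError raised, caught by outer AttributeError handler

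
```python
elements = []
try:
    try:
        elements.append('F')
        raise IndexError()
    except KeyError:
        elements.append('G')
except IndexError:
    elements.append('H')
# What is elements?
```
['F', 'H']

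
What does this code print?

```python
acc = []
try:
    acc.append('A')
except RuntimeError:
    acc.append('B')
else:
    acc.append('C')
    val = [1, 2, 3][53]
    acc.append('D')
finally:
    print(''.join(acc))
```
AC

Try succeeds, else appends 'C', IndexError in else is uncaught, finally prints before exception propagates ('D' never appended)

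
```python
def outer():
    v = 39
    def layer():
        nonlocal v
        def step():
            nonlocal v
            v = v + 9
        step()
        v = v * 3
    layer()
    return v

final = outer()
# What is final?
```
144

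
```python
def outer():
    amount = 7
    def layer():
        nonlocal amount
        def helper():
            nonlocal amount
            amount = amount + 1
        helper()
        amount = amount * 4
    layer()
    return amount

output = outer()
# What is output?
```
32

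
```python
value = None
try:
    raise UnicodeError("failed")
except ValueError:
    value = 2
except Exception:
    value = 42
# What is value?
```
2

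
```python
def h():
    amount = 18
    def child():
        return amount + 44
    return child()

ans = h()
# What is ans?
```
62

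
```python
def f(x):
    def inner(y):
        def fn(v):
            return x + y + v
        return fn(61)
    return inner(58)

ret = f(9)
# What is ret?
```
128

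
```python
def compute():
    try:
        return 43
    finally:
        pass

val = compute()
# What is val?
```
43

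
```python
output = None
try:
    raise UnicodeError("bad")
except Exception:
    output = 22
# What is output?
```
22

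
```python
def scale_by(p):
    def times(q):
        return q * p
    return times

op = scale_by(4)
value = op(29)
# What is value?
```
116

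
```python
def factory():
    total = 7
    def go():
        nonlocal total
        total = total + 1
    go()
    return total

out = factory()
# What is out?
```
8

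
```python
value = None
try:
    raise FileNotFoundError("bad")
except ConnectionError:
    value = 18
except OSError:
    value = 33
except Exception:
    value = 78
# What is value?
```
33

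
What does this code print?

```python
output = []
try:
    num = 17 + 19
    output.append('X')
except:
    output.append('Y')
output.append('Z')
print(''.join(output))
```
XZ

No exception, try block completes normally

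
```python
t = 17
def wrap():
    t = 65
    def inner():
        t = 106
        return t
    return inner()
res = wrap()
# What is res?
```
106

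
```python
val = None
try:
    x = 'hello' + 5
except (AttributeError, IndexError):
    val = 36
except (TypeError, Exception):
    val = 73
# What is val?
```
73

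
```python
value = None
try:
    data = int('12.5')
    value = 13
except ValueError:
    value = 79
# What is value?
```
79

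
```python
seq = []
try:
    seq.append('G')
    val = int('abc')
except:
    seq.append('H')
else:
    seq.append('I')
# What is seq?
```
['G', 'H']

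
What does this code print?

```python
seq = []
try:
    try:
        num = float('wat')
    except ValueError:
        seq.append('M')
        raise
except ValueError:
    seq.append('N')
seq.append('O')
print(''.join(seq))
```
MNO

raise without argument re-raises current exception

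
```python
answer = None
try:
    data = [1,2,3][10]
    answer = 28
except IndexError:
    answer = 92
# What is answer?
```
92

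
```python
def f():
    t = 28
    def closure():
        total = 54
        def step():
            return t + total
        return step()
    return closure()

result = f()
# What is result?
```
82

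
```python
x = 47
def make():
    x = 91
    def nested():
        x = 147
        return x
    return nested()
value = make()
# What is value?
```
147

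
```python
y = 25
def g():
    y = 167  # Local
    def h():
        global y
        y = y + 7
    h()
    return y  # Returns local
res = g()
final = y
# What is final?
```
32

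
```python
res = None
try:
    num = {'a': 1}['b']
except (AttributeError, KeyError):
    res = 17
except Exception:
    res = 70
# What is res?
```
17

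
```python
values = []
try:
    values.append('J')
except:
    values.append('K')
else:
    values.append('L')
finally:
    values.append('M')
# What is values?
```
['J', 'L', 'M']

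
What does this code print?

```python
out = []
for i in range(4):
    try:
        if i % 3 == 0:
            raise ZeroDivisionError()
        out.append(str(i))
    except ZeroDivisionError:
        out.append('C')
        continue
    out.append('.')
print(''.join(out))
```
C1.2.C

continue in except skips rest of loop body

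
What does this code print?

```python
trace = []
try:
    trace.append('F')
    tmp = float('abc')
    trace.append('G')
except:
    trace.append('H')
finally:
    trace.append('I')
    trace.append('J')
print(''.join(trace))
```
FHIJ

Code before exception runs, then except, then all of finally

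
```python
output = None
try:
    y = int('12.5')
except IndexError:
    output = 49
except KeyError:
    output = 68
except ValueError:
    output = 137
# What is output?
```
137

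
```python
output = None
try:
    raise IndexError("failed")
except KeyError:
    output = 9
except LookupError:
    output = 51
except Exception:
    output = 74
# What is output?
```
51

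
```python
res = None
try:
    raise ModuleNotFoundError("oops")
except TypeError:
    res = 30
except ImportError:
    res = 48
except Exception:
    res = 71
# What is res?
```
48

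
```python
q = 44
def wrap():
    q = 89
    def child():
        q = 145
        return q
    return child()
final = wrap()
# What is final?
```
145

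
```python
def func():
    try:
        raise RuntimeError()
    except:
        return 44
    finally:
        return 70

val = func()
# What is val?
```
70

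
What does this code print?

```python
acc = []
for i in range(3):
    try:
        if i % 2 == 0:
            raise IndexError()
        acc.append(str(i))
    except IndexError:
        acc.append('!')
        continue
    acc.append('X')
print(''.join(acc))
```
!1X!

continue in except skips rest of loop body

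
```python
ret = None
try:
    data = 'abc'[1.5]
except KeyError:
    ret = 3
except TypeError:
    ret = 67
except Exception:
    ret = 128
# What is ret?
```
67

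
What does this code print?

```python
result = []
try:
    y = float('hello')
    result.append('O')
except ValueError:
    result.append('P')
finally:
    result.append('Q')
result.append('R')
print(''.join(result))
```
PQR

finally always runs, even after exception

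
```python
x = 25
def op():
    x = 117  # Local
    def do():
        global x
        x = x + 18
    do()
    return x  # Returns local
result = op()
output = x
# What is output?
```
43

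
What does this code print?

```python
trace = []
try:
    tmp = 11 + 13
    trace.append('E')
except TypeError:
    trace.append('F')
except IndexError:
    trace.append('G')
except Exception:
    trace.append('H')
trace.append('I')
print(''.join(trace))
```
EI

No exception, try block completes normally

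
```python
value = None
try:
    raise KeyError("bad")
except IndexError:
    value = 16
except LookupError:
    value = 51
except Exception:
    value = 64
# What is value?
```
51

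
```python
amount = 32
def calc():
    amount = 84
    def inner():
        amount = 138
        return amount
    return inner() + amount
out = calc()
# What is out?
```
222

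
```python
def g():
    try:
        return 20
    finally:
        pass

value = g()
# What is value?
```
20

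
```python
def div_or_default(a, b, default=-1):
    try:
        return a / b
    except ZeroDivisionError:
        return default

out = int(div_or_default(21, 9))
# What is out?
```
2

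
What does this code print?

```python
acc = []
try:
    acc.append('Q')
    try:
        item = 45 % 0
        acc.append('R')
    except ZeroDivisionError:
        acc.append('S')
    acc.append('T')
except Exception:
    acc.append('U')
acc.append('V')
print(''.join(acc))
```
QSTV

Inner exception caught by inner handler, outer continues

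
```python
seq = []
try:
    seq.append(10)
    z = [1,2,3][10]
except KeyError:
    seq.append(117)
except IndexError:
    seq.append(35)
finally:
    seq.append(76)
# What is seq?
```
[10, 35, 76]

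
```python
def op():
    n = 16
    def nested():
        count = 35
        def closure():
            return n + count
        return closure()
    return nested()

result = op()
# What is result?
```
51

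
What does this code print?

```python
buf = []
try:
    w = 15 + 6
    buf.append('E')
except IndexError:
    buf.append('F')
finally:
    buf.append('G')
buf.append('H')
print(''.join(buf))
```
EGH

finally runs after normal execution too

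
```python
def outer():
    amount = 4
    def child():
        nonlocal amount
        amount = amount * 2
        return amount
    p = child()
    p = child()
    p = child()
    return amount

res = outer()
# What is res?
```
32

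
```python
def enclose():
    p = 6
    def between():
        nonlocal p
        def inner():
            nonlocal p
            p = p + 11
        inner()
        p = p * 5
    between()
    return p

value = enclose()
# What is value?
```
85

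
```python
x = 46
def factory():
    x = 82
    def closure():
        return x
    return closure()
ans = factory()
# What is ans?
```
82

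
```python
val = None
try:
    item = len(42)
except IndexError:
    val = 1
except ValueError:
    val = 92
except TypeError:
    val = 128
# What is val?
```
128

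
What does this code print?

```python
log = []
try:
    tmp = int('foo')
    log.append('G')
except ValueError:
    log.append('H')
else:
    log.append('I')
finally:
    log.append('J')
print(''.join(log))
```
HJ

Exception: except runs, else skipped, finally runs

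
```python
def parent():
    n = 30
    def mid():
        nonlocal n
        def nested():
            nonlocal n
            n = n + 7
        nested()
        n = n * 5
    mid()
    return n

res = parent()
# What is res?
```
185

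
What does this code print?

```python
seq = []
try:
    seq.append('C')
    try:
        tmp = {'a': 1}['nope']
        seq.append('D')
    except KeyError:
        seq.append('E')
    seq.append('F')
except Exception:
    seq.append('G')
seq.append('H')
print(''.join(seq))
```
CEFH

Inner exception caught by inner handler, outer continues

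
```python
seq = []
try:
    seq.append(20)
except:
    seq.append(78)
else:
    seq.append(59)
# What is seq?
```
[20, 59]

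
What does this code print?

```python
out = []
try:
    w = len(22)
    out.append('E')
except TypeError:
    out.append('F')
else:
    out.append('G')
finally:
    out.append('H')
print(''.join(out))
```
FH

Exception: except runs, else skipped, finally runs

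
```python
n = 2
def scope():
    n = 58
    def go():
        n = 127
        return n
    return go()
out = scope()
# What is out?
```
127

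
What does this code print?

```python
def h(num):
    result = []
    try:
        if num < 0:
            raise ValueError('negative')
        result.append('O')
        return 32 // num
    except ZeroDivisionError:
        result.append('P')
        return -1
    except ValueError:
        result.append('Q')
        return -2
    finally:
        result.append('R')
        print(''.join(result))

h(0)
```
OPR

num=0 causes ZeroDivisionError, caught, finally prints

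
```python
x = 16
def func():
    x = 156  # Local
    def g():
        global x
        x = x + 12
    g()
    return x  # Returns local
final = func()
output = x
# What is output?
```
28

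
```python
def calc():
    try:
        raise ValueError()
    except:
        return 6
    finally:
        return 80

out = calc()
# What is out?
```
80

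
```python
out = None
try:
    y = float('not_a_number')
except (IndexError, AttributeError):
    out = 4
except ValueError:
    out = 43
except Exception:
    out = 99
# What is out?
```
43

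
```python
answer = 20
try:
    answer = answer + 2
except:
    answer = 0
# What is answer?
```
22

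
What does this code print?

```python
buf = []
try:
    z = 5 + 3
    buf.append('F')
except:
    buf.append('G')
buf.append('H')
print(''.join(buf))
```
FH

No exception, try block completes normally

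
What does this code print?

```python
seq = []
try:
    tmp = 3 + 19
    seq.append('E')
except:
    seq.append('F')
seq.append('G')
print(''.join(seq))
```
EG

No exception, try block completes normally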